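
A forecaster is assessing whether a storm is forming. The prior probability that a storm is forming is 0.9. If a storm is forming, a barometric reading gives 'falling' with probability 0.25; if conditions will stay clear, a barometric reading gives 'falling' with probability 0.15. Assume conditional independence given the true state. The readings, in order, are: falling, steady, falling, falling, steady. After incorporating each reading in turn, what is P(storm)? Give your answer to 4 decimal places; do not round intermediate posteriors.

0.9701

After 'falling': P(storm) = 0.25·0.9000 / (0.25·0.9000 + 0.15·0.1000) ≈ 0.9375
After 'steady': P(storm) = 0.75·0.9375 / (0.75·0.9375 + 0.85·0.0625) ≈ 0.9298
After 'falling': P(storm) = 0.25·0.9298 / (0.25·0.9298 + 0.15·0.0702) ≈ 0.9566
After 'falling': P(storm) = 0.25·0.9566 / (0.25·0.9566 + 0.15·0.0434) ≈ 0.9735
After 'steady': P(storm) = 0.75·0.9735 / (0.75·0.9735 + 0.85·0.0265) ≈ 0.9701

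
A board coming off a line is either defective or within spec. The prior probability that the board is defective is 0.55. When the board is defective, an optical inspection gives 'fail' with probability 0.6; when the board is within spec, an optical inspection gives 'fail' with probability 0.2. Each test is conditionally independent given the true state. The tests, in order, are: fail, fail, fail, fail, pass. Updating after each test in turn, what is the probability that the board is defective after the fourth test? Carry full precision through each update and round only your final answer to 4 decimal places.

After 'fail': P(defective) = 0.6·0.5500 / (0.6·0.5500 + 0.2·0.4500) ≈ 0.7857
After 'fail': P(defective) = 0.6·0.7857 / (0.6·0.7857 + 0.2·0.2143) ≈ 0.9167
After 'fail': P(defective) = 0.6·0.9167 / (0.6·0.9167 + 0.2·0.0833) ≈ 0.9706
After 'fail': P(defective) = 0.6·0.9706 / (0.6·0.9706 + 0.2·0.0294) ≈ 0.9900

0.9900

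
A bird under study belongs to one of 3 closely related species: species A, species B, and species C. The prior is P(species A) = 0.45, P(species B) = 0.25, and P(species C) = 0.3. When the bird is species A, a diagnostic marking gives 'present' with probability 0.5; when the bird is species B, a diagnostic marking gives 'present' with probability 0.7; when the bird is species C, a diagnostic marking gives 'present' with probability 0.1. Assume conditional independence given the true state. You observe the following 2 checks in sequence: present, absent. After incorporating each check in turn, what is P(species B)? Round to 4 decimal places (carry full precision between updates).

After 'present': normaliser = 0.5·0.4500 + 0.7·0.2500 + 0.1·0.3000; P(species A) ≈ 0.5233, P(species B) ≈ 0.4070, P(species C) ≈ 0.0698
After 'absent': normaliser = 0.5·0.5233 + 0.3·0.4070 + 0.9·0.0698; P(species A) ≈ 0.5859, P(species B) ≈ 0.2734, P(species C) ≈ 0.1406

0.2734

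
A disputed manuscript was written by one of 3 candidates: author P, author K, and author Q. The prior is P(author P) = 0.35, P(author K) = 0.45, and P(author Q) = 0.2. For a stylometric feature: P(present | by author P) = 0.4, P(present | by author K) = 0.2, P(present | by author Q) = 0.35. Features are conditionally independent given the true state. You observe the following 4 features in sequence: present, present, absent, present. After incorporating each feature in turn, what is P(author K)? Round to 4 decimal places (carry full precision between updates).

0.1315

After 'present': normaliser = 0.4·0.3500 + 0.2·0.4500 + 0.35·0.2000; P(author P) ≈ 0.4667, P(author K) ≈ 0.3000, P(author Q) ≈ 0.2333
After 'present': normaliser = 0.4·0.4667 + 0.2·0.3000 + 0.35·0.2333; P(author P) ≈ 0.5685, P(author K) ≈ 0.1827, P(author Q) ≈ 0.2487
After 'absent': normaliser = 0.6·0.5685 + 0.8·0.1827 + 0.65·0.2487; P(author P) ≈ 0.5256, P(author K) ≈ 0.2253, P(author Q) ≈ 0.2491
After 'present': normaliser = 0.4·0.5256 + 0.2·0.2253 + 0.35·0.2491; P(author P) ≈ 0.6139, P(author K) ≈ 0.1315, P(author Q) ≈ 0.2546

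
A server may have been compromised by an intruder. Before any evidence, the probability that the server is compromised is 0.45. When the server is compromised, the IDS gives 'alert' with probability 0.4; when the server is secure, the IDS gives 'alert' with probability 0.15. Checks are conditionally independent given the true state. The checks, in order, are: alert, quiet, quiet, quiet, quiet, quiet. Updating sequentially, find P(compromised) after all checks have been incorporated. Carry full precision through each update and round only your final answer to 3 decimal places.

After 'alert': P(compromised) = 0.4·0.4500 / (0.4·0.4500 + 0.15·0.5500) ≈ 0.6857
After 'quiet': P(compromised) = 0.6·0.6857 / (0.6·0.6857 + 0.85·0.3143) ≈ 0.6063
After 'quiet': P(compromised) = 0.6·0.6063 / (0.6·0.6063 + 0.85·0.3937) ≈ 0.5209
After 'quiet': P(compromised) = 0.6·0.5209 / (0.6·0.5209 + 0.85·0.4791) ≈ 0.4342
After 'quiet': P(compromised) = 0.6·0.4342 / (0.6·0.4342 + 0.85·0.5658) ≈ 0.3514
After 'quiet': P(compromised) = 0.6·0.3514 / (0.6·0.3514 + 0.85·0.6486) ≈ 0.2766

0.277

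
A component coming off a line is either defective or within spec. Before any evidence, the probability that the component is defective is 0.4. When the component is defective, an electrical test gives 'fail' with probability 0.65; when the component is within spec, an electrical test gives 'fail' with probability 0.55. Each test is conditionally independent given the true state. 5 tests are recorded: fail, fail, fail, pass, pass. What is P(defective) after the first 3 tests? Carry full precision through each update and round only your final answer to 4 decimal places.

0.5239

After 'fail': P(defective) = 0.65·0.4000 / (0.65·0.4000 + 0.55·0.6000) ≈ 0.4407
After 'fail': P(defective) = 0.65·0.4407 / (0.65·0.4407 + 0.55·0.5593) ≈ 0.4822
After 'fail': P(defective) = 0.65·0.4822 / (0.65·0.4822 + 0.55·0.5178) ≈ 0.5239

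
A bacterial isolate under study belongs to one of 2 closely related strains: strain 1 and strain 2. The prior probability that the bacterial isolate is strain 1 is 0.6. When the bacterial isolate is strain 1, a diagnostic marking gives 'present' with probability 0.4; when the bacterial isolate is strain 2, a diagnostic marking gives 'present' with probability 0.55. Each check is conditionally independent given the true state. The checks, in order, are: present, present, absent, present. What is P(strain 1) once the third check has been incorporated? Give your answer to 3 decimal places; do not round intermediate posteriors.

After 'present': P(strain 1) = 0.4·0.6000 / (0.4·0.6000 + 0.55·0.4000) ≈ 0.5217
After 'present': P(strain 1) = 0.4·0.5217 / (0.4·0.5217 + 0.55·0.4783) ≈ 0.4424
After 'absent': P(strain 1) = 0.6·0.4424 / (0.6·0.4424 + 0.45·0.5576) ≈ 0.5141

0.514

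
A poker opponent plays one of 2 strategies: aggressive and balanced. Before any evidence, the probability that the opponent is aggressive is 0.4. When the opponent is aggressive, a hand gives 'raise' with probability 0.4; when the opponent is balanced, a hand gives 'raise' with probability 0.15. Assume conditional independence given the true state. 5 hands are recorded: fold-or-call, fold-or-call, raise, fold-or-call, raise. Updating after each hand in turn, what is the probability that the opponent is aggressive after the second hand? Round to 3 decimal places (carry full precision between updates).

0.249

After 'fold-or-call': P(aggressive) = 0.6·0.4000 / (0.6·0.4000 + 0.85·0.6000) ≈ 0.3200
After 'fold-or-call': P(aggressive) = 0.6·0.3200 / (0.6·0.3200 + 0.85·0.6800) ≈ 0.2494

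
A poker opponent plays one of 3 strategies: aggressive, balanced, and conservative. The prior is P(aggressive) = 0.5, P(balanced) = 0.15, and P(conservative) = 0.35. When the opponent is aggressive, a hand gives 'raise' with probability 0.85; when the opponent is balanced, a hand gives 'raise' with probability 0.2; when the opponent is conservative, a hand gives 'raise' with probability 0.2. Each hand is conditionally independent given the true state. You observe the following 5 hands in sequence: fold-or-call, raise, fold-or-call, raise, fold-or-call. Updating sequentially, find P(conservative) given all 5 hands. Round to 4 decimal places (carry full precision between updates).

0.6255

After 'fold-or-call': normaliser = 0.15·0.5000 + 0.8·0.1500 + 0.8·0.3500; P(aggressive) ≈ 0.1579, P(balanced) ≈ 0.2526, P(conservative) ≈ 0.5895
After 'raise': normaliser = 0.85·0.1579 + 0.2·0.2526 + 0.2·0.5895; P(aggressive) ≈ 0.4435, P(balanced) ≈ 0.1670, P(conservative) ≈ 0.3896
After 'fold-or-call': normaliser = 0.15·0.4435 + 0.8·0.1670 + 0.8·0.3896; P(aggressive) ≈ 0.1300, P(balanced) ≈ 0.2610, P(conservative) ≈ 0.6090
After 'raise': normaliser = 0.85·0.1300 + 0.2·0.2610 + 0.2·0.6090; P(aggressive) ≈ 0.3884, P(balanced) ≈ 0.1835, P(conservative) ≈ 0.4281
After 'fold-or-call': normaliser = 0.15·0.3884 + 0.8·0.1835 + 0.8·0.4281; P(aggressive) ≈ 0.1064, P(balanced) ≈ 0.2681, P(conservative) ≈ 0.6255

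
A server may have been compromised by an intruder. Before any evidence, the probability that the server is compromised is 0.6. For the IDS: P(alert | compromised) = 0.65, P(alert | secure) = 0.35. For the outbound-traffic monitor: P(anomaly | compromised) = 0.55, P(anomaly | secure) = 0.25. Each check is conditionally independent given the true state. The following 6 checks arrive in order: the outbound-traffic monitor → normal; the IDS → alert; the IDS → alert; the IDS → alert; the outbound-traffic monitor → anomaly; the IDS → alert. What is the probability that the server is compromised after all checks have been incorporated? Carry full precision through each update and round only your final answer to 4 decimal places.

Each posterior becomes the prior for the next update.
After the outbound-traffic monitor='normal': P(compromised) = 0.45·0.6000 / (0.45·0.6000 + 0.75·0.4000) ≈ 0.4737
After the IDS='alert': P(compromised) = 0.65·0.4737 / (0.65·0.4737 + 0.35·0.5263) ≈ 0.6257
After the IDS='alert': P(compromised) = 0.65·0.6257 / (0.65·0.6257 + 0.35·0.3743) ≈ 0.7563
After the IDS='alert': P(compromised) = 0.65·0.7563 / (0.65·0.7563 + 0.35·0.2437) ≈ 0.8522
After the outbound-traffic monitor='anomaly': P(compromised) = 0.55·0.8522 / (0.55·0.8522 + 0.25·0.1478) ≈ 0.9269
After the IDS='alert': P(compromised) = 0.65·0.9269 / (0.65·0.9269 + 0.35·0.0731) ≈ 0.9593

0.9593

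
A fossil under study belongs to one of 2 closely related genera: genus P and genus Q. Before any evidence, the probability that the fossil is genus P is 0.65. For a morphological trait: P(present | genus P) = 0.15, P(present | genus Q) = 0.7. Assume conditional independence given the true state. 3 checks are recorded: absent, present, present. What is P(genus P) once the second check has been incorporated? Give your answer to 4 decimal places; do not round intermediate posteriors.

0.5300

After 'absent': P(genus P) = 0.85·0.6500 / (0.85·0.6500 + 0.3·0.3500) ≈ 0.8403
After 'present': P(genus P) = 0.15·0.8403 / (0.15·0.8403 + 0.7·0.1597) ≈ 0.5300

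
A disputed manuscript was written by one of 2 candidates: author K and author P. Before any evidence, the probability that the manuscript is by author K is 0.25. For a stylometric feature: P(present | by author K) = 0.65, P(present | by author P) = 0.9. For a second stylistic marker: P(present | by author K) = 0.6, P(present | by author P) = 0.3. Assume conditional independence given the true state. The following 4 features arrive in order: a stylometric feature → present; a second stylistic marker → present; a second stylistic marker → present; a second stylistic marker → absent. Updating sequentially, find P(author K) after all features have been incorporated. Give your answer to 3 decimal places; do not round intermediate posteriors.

Apply Bayes' rule sequentially, carrying P(author K) forward.
After a stylometric feature='present': P(author K) = 0.65·0.2500 / (0.65·0.2500 + 0.9·0.7500) ≈ 0.1940
After a second stylistic marker='present': P(author K) = 0.6·0.1940 / (0.6·0.1940 + 0.3·0.8060) ≈ 0.3250
After a second stylistic marker='present': P(author K) = 0.6·0.3250 / (0.6·0.3250 + 0.3·0.6750) ≈ 0.4906
After a second stylistic marker='absent': P(author K) = 0.4·0.4906 / (0.4·0.4906 + 0.7·0.5094) ≈ 0.3549

0.355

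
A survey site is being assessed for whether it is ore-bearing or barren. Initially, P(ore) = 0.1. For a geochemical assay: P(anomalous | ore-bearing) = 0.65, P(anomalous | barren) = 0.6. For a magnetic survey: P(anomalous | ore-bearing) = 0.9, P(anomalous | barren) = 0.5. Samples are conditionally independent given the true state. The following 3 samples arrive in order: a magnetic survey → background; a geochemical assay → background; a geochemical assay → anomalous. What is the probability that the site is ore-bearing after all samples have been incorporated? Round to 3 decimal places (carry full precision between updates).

After a magnetic survey='background': P(ore) = 0.1·0.1000 / (0.1·0.1000 + 0.5·0.9000) ≈ 0.0217
After a geochemical assay='background': P(ore) = 0.35·0.0217 / (0.35·0.0217 + 0.4·0.9783) ≈ 0.0191
After a geochemical assay='anomalous': P(ore) = 0.65·0.0191 / (0.65·0.0191 + 0.6·0.9809) ≈ 0.0206

0.021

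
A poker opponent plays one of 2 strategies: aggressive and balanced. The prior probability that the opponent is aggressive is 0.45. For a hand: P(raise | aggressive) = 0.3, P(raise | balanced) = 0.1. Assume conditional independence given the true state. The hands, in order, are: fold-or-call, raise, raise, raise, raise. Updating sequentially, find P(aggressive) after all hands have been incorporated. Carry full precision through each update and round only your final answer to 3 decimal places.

0.981

After 'fold-or-call': P(aggressive) = 0.7·0.4500 / (0.7·0.4500 + 0.9·0.5500) ≈ 0.3889
After 'raise': P(aggressive) = 0.3·0.3889 / (0.3·0.3889 + 0.1·0.6111) ≈ 0.6562
After 'raise': P(aggressive) = 0.3·0.6562 / (0.3·0.6562 + 0.1·0.3438) ≈ 0.8514
After 'raise': P(aggressive) = 0.3·0.8514 / (0.3·0.8514 + 0.1·0.1486) ≈ 0.9450
After 'raise': P(aggressive) = 0.3·0.9450 / (0.3·0.9450 + 0.1·0.0550) ≈ 0.9810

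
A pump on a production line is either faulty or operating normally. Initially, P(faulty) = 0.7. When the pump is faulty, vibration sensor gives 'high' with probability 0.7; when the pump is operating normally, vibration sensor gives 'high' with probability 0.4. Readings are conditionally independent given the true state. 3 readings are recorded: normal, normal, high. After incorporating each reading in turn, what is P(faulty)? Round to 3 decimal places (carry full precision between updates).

0.505

After 'normal': P(faulty) = 0.3·0.7000 / (0.3·0.7000 + 0.6·0.3000) ≈ 0.5385
After 'normal': P(faulty) = 0.3·0.5385 / (0.3·0.5385 + 0.6·0.4615) ≈ 0.3684
After 'high': P(faulty) = 0.7·0.3684 / (0.7·0.3684 + 0.4·0.6316) ≈ 0.5052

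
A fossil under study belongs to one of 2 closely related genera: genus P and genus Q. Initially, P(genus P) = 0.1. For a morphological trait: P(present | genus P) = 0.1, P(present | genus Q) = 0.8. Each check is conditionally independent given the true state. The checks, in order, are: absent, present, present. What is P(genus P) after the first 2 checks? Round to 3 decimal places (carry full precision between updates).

After 'absent': P(genus P) = 0.9·0.1000 / (0.9·0.1000 + 0.2·0.9000) ≈ 0.3333
After 'present': P(genus P) = 0.1·0.3333 / (0.1·0.3333 + 0.8·0.6667) ≈ 0.0588

0.059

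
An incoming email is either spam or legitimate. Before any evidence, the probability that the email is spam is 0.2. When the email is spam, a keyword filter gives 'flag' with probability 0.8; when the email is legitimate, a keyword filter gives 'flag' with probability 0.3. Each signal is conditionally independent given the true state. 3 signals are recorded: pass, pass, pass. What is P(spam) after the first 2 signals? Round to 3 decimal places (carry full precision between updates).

0.020

After 'pass': P(spam) = 0.2·0.2000 / (0.2·0.2000 + 0.7·0.8000) ≈ 0.0667
After 'pass': P(spam) = 0.2·0.0667 / (0.2·0.0667 + 0.7·0.9333) ≈ 0.0200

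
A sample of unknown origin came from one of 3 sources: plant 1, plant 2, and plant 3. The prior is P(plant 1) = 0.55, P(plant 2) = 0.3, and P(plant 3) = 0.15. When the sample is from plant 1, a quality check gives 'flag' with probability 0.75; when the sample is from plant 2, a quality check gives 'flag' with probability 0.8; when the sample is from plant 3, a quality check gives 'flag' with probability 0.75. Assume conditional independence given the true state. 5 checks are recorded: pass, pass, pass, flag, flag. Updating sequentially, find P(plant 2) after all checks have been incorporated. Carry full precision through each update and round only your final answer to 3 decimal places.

0.200

After 'pass': normaliser = 0.25·0.5500 + 0.2·0.3000 + 0.25·0.1500; P(plant 1) ≈ 0.5851, P(plant 2) ≈ 0.2553, P(plant 3) ≈ 0.1596
After 'pass': normaliser = 0.25·0.5851 + 0.2·0.2553 + 0.25·0.1596; P(plant 1) ≈ 0.6166, P(plant 2) ≈ 0.2152, P(plant 3) ≈ 0.1682
After 'pass': normaliser = 0.25·0.6166 + 0.2·0.2152 + 0.25·0.1682; P(plant 1) ≈ 0.6443, P(plant 2) ≈ 0.1799, P(plant 3) ≈ 0.1757
After 'flag': normaliser = 0.75·0.6443 + 0.8·0.1799 + 0.75·0.1757; P(plant 1) ≈ 0.6367, P(plant 2) ≈ 0.1897, P(plant 3) ≈ 0.1736
After 'flag': normaliser = 0.75·0.6367 + 0.8·0.1897 + 0.75·0.1736; P(plant 1) ≈ 0.6287, P(plant 2) ≈ 0.1998, P(plant 3) ≈ 0.1715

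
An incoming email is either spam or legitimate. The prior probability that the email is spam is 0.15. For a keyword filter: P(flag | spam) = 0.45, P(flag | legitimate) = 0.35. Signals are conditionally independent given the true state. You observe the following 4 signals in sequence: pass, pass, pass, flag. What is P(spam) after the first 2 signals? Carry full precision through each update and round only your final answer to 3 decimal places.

0.112

After 'pass': P(spam) = 0.55·0.1500 / (0.55·0.1500 + 0.65·0.8500) ≈ 0.1299
After 'pass': P(spam) = 0.55·0.1299 / (0.55·0.1299 + 0.65·0.8701) ≈ 0.1122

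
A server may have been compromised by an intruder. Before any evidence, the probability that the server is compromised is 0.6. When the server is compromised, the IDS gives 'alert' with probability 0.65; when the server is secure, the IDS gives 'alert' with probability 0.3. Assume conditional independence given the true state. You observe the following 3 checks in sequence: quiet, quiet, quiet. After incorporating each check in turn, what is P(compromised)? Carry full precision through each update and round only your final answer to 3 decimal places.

After 'quiet': P(compromised) = 0.35·0.6000 / (0.35·0.6000 + 0.7·0.4000) ≈ 0.4286
After 'quiet': P(compromised) = 0.35·0.4286 / (0.35·0.4286 + 0.7·0.5714) ≈ 0.2727
After 'quiet': P(compromised) = 0.35·0.2727 / (0.35·0.2727 + 0.7·0.7273) ≈ 0.1579

0.158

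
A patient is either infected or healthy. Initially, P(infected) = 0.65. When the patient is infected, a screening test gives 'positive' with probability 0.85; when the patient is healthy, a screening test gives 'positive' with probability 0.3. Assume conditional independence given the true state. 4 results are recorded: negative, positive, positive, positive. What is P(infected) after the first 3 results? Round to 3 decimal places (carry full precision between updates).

0.762

After 'negative': P(infected) = 0.15·0.6500 / (0.15·0.6500 + 0.7·0.3500) ≈ 0.2847
After 'positive': P(infected) = 0.85·0.2847 / (0.85·0.2847 + 0.3·0.7153) ≈ 0.5300
After 'positive': P(infected) = 0.85·0.5300 / (0.85·0.5300 + 0.3·0.4700) ≈ 0.7616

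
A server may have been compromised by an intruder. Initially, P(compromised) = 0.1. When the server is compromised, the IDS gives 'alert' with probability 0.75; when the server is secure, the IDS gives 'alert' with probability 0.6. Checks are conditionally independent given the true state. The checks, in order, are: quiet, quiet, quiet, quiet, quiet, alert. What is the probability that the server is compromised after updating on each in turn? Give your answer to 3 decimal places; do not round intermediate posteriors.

After 'quiet': P(compromised) = 0.25·0.1000 / (0.25·0.1000 + 0.4·0.9000) ≈ 0.0649
After 'quiet': P(compromised) = 0.25·0.0649 / (0.25·0.0649 + 0.4·0.9351) ≈ 0.0416
After 'quiet': P(compromised) = 0.25·0.0416 / (0.25·0.0416 + 0.4·0.9584) ≈ 0.0264
After 'quiet': P(compromised) = 0.25·0.0264 / (0.25·0.0264 + 0.4·0.9736) ≈ 0.0167
After 'quiet': P(compromised) = 0.25·0.0167 / (0.25·0.0167 + 0.4·0.9833) ≈ 0.0105
After 'alert': P(compromised) = 0.75·0.0105 / (0.75·0.0105 + 0.6·0.9895) ≈ 0.0131

0.013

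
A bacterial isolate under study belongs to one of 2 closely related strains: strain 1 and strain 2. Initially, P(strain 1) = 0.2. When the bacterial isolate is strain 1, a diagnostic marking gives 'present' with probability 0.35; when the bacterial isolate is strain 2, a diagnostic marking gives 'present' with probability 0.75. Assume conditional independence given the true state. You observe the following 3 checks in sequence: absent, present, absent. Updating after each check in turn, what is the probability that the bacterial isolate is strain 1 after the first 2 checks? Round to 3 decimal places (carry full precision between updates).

After 'absent': P(strain 1) = 0.65·0.2000 / (0.65·0.2000 + 0.25·0.8000) ≈ 0.3939
After 'present': P(strain 1) = 0.35·0.3939 / (0.35·0.3939 + 0.75·0.6061) ≈ 0.2327

0.233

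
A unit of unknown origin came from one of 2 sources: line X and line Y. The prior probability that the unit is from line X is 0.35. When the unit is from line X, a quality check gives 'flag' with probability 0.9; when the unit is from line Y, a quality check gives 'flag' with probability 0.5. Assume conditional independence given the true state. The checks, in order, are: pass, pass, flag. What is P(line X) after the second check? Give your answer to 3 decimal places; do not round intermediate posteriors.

After 'pass': P(line X) = 0.1·0.3500 / (0.1·0.3500 + 0.5·0.6500) ≈ 0.0972
After 'pass': P(line X) = 0.1·0.0972 / (0.1·0.0972 + 0.5·0.9028) ≈ 0.0211

0.021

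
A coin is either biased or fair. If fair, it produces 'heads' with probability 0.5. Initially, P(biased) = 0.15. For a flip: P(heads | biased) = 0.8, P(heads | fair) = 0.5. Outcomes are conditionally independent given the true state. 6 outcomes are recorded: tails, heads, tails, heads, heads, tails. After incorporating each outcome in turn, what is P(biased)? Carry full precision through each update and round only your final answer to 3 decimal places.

0.044

After 'tails': P(biased) = 0.2·0.1500 / (0.2·0.1500 + 0.5·0.8500) ≈ 0.0659
After 'heads': P(biased) = 0.8·0.0659 / (0.8·0.0659 + 0.5·0.9341) ≈ 0.1015
After 'tails': P(biased) = 0.2·0.1015 / (0.2·0.1015 + 0.5·0.8985) ≈ 0.0432
After 'heads': P(biased) = 0.8·0.0432 / (0.8·0.0432 + 0.5·0.9568) ≈ 0.0674
After 'heads': P(biased) = 0.8·0.0674 / (0.8·0.0674 + 0.5·0.9326) ≈ 0.1037
After 'tails': P(biased) = 0.2·0.1037 / (0.2·0.1037 + 0.5·0.8963) ≈ 0.0442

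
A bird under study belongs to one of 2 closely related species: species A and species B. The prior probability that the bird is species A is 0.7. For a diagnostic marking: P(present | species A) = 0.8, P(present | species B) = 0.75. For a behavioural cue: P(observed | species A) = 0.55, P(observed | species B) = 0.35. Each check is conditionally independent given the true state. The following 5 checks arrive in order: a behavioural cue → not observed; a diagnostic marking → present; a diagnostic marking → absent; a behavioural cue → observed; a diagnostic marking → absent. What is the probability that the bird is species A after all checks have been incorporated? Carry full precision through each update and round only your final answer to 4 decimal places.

0.6341

Apply Bayes' rule sequentially, carrying P(species A) forward.
After a behavioural cue='not observed': P(species A) = 0.45·0.7000 / (0.45·0.7000 + 0.65·0.3000) ≈ 0.6176
After a diagnostic marking='present': P(species A) = 0.8·0.6176 / (0.8·0.6176 + 0.75·0.3824) ≈ 0.6328
After a diagnostic marking='absent': P(species A) = 0.2·0.6328 / (0.2·0.6328 + 0.25·0.3672) ≈ 0.5796
After a behavioural cue='observed': P(species A) = 0.55·0.5796 / (0.55·0.5796 + 0.35·0.4204) ≈ 0.6842
After a diagnostic marking='absent': P(species A) = 0.2·0.6842 / (0.2·0.6842 + 0.25·0.3158) ≈ 0.6341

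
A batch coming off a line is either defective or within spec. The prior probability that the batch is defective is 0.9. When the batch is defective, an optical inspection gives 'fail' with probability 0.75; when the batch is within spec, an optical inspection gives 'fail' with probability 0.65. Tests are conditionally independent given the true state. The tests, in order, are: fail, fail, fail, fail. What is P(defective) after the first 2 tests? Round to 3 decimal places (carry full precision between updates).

0.923

After 'fail': P(defective) = 0.75·0.9000 / (0.75·0.9000 + 0.65·0.1000) ≈ 0.9122
After 'fail': P(defective) = 0.75·0.9122 / (0.75·0.9122 + 0.65·0.0878) ≈ 0.9230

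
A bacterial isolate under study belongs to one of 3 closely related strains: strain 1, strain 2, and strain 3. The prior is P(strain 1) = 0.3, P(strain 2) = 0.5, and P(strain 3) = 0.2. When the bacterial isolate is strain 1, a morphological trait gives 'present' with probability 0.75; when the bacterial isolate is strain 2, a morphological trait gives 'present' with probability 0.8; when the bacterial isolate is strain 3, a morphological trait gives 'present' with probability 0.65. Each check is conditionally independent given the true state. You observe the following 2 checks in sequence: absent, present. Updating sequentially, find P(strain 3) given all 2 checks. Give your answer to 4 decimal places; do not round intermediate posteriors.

After 'absent': normaliser = 0.25·0.3000 + 0.2·0.5000 + 0.35·0.2000; P(strain 1) ≈ 0.3061, P(strain 2) ≈ 0.4082, P(strain 3) ≈ 0.2857
After 'present': normaliser = 0.75·0.3061 + 0.8·0.4082 + 0.65·0.2857; P(strain 1) ≈ 0.3095, P(strain 2) ≈ 0.4402, P(strain 3) ≈ 0.2503

0.2503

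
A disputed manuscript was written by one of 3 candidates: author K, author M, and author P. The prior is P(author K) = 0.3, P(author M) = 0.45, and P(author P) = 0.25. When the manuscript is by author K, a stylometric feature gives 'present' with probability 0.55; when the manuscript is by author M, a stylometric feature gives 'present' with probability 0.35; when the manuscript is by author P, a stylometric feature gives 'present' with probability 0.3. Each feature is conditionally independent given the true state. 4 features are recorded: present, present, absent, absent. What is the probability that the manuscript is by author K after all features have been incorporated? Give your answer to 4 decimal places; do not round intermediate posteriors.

After 'present': normaliser = 0.55·0.3000 + 0.35·0.4500 + 0.3·0.2500; P(author K) ≈ 0.4151, P(author M) ≈ 0.3962, P(author P) ≈ 0.1887
After 'present': normaliser = 0.55·0.4151 + 0.35·0.3962 + 0.3·0.1887; P(author K) ≈ 0.5390, P(author M) ≈ 0.3274, P(author P) ≈ 0.1336
After 'absent': normaliser = 0.45·0.5390 + 0.65·0.3274 + 0.7·0.1336; P(author K) ≈ 0.4419, P(author M) ≈ 0.3877, P(author P) ≈ 0.1704
After 'absent': normaliser = 0.45·0.4419 + 0.65·0.3877 + 0.7·0.1704; P(author K) ≈ 0.3488, P(author M) ≈ 0.4420, P(author P) ≈ 0.2092

0.3488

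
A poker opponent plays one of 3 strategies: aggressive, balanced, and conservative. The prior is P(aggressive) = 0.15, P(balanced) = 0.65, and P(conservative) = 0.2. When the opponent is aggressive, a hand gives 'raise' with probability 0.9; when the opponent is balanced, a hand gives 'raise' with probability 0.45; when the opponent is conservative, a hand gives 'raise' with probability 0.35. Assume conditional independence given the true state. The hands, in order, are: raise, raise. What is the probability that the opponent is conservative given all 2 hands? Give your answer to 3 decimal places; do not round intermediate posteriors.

Apply Bayes' rule sequentially, carrying P(conservative) forward.
After 'raise': normaliser = 0.9·0.1500 + 0.45·0.6500 + 0.35·0.2000; P(aggressive) ≈ 0.2714, P(balanced) ≈ 0.5879, P(conservative) ≈ 0.1407
After 'raise': normaliser = 0.9·0.2714 + 0.45·0.5879 + 0.35·0.1407; P(aggressive) ≈ 0.4376, P(balanced) ≈ 0.4741, P(conservative) ≈ 0.0882

0.088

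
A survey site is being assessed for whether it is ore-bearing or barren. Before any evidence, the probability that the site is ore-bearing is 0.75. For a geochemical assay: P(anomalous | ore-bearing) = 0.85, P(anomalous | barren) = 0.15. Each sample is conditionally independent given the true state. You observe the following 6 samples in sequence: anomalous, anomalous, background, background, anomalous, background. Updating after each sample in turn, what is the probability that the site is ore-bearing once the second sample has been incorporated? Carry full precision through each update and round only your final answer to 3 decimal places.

0.990

After 'anomalous': P(ore) = 0.85·0.7500 / (0.85·0.7500 + 0.15·0.2500) ≈ 0.9444
After 'anomalous': P(ore) = 0.85·0.9444 / (0.85·0.9444 + 0.15·0.0556) ≈ 0.9897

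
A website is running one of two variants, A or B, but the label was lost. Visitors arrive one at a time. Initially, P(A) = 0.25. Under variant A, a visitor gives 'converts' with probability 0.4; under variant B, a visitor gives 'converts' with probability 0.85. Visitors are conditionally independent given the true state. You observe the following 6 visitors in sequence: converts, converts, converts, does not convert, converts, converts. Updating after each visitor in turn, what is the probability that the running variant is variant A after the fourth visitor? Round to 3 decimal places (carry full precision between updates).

0.122

Each posterior becomes the prior for the next update.
After 'converts': P(A) = 0.4·0.2500 / (0.4·0.2500 + 0.85·0.7500) ≈ 0.1356
After 'converts': P(A) = 0.4·0.1356 / (0.4·0.1356 + 0.85·0.8644) ≈ 0.0687
After 'converts': P(A) = 0.4·0.0687 / (0.4·0.0687 + 0.85·0.9313) ≈ 0.0336
After 'does not convert': P(A) = 0.6·0.0336 / (0.6·0.0336 + 0.15·0.9664) ≈ 0.1220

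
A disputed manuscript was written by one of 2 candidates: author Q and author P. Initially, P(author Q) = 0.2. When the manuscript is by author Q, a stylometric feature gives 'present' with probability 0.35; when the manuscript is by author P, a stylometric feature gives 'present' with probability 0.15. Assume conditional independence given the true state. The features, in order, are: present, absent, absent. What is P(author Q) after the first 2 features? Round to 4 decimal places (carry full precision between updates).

Each posterior becomes the prior for the next update.
After 'present': P(author Q) = 0.35·0.2000 / (0.35·0.2000 + 0.15·0.8000) ≈ 0.3684
After 'absent': P(author Q) = 0.65·0.3684 / (0.65·0.3684 + 0.85·0.6316) ≈ 0.3085

0.3085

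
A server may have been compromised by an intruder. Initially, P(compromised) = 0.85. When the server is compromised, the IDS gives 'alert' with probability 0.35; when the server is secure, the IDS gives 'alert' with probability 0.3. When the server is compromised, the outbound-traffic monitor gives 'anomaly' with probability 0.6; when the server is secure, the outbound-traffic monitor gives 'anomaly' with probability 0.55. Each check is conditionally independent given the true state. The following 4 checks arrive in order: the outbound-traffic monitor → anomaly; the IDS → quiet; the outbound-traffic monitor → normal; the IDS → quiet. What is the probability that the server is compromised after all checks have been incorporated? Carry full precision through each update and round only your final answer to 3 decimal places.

0.826

Apply Bayes' rule sequentially, carrying P(compromised) forward.
After the outbound-traffic monitor='anomaly': P(compromised) = 0.6·0.8500 / (0.6·0.8500 + 0.55·0.1500) ≈ 0.8608
After the IDS='quiet': P(compromised) = 0.65·0.8608 / (0.65·0.8608 + 0.7·0.1392) ≈ 0.8516
After the outbound-traffic monitor='normal': P(compromised) = 0.4·0.8516 / (0.4·0.8516 + 0.45·0.1484) ≈ 0.8361
After the IDS='quiet': P(compromised) = 0.65·0.8361 / (0.65·0.8361 + 0.7·0.1639) ≈ 0.8257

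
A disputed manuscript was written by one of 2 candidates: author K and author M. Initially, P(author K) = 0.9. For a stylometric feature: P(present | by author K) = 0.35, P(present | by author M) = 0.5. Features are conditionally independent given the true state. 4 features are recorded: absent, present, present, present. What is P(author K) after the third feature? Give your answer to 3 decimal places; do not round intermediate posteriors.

0.851

Each posterior becomes the prior for the next update.
After 'absent': P(author K) = 0.65·0.9000 / (0.65·0.9000 + 0.5·0.1000) ≈ 0.9213
After 'present': P(author K) = 0.35·0.9213 / (0.35·0.9213 + 0.5·0.0787) ≈ 0.8912
After 'present': P(author K) = 0.35·0.8912 / (0.35·0.8912 + 0.5·0.1088) ≈ 0.8515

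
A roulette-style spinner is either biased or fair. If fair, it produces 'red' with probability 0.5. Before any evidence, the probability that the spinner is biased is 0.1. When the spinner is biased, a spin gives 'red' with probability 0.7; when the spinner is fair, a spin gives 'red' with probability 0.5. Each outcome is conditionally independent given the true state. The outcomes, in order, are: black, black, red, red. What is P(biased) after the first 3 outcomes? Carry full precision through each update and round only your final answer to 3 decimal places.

0.053

After 'black': P(biased) = 0.3·0.1000 / (0.3·0.1000 + 0.5·0.9000) ≈ 0.0625
After 'black': P(biased) = 0.3·0.0625 / (0.3·0.0625 + 0.5·0.9375) ≈ 0.0385
After 'red': P(biased) = 0.7·0.0385 / (0.7·0.0385 + 0.5·0.9615) ≈ 0.0530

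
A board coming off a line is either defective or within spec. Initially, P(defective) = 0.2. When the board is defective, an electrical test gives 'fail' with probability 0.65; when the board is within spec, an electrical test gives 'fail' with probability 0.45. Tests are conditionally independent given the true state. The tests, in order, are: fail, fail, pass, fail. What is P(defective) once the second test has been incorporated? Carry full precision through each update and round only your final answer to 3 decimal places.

Each posterior becomes the prior for the next update.
After 'fail': P(defective) = 0.65·0.2000 / (0.65·0.2000 + 0.45·0.8000) ≈ 0.2653
After 'fail': P(defective) = 0.65·0.2653 / (0.65·0.2653 + 0.45·0.7347) ≈ 0.3428

0.343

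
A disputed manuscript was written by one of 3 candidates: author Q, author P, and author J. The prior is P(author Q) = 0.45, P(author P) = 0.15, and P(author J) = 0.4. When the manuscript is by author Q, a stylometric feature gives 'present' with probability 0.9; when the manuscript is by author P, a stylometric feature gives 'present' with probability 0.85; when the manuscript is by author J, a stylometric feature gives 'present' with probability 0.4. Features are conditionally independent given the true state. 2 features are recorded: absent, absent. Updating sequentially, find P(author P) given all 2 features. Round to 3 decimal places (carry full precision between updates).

Apply Bayes' rule sequentially, carrying P(author P) forward.
After 'absent': normaliser = 0.1·0.4500 + 0.15·0.1500 + 0.6·0.4000; P(author Q) ≈ 0.1463, P(author P) ≈ 0.0732, P(author J) ≈ 0.7805
After 'absent': normaliser = 0.1·0.1463 + 0.15·0.0732 + 0.6·0.7805; P(author Q) ≈ 0.0296, P(author P) ≈ 0.0222, P(author J) ≈ 0.9481

0.022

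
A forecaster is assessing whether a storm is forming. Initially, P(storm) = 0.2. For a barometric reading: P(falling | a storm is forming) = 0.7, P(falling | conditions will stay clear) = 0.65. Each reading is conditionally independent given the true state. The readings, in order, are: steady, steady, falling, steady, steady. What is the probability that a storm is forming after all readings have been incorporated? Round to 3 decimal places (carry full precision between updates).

Each posterior becomes the prior for the next update.
After 'steady': P(storm) = 0.3·0.2000 / (0.3·0.2000 + 0.35·0.8000) ≈ 0.1765
After 'steady': P(storm) = 0.3·0.1765 / (0.3·0.1765 + 0.35·0.8235) ≈ 0.1552
After 'falling': P(storm) = 0.7·0.1552 / (0.7·0.1552 + 0.65·0.8448) ≈ 0.1651
After 'steady': P(storm) = 0.3·0.1651 / (0.3·0.1651 + 0.35·0.8349) ≈ 0.1450
After 'steady': P(storm) = 0.3·0.1450 / (0.3·0.1450 + 0.35·0.8550) ≈ 0.1269

0.127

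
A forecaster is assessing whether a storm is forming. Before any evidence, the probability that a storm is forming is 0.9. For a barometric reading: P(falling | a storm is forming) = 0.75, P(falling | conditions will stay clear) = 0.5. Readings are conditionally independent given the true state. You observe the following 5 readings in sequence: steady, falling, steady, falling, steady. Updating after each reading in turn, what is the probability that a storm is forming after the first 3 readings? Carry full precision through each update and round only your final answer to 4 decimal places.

0.7714

After 'steady': P(storm) = 0.25·0.9000 / (0.25·0.9000 + 0.5·0.1000) ≈ 0.8182
After 'falling': P(storm) = 0.75·0.8182 / (0.75·0.8182 + 0.5·0.1818) ≈ 0.8710
After 'steady': P(storm) = 0.25·0.8710 / (0.25·0.8710 + 0.5·0.1290) ≈ 0.7714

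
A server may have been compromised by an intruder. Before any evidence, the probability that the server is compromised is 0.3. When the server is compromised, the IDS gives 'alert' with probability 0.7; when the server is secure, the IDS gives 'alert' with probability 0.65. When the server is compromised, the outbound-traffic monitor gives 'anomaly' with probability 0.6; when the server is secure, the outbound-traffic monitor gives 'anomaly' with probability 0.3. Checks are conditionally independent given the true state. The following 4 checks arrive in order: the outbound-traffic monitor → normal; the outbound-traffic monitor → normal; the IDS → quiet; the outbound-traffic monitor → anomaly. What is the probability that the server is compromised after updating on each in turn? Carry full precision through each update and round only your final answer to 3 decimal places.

Apply Bayes' rule sequentially, carrying P(compromised) forward.
After the outbound-traffic monitor='normal': P(compromised) = 0.4·0.3000 / (0.4·0.3000 + 0.7·0.7000) ≈ 0.1967
After the outbound-traffic monitor='normal': P(compromised) = 0.4·0.1967 / (0.4·0.1967 + 0.7·0.8033) ≈ 0.1228
After the IDS='quiet': P(compromised) = 0.3·0.1228 / (0.3·0.1228 + 0.35·0.8772) ≈ 0.1071
After the outbound-traffic monitor='anomaly': P(compromised) = 0.6·0.1071 / (0.6·0.1071 + 0.3·0.8929) ≈ 0.1935

0.193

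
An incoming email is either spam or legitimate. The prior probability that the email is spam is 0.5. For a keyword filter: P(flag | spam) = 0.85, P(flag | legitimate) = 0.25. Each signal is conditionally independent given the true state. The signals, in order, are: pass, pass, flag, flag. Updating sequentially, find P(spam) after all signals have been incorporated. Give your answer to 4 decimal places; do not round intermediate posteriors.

0.3162

After 'pass': P(spam) = 0.15·0.5000 / (0.15·0.5000 + 0.75·0.5000) ≈ 0.1667
After 'pass': P(spam) = 0.15·0.1667 / (0.15·0.1667 + 0.75·0.8333) ≈ 0.0385
After 'flag': P(spam) = 0.85·0.0385 / (0.85·0.0385 + 0.25·0.9615) ≈ 0.1197
After 'flag': P(spam) = 0.85·0.1197 / (0.85·0.1197 + 0.25·0.8803) ≈ 0.3162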